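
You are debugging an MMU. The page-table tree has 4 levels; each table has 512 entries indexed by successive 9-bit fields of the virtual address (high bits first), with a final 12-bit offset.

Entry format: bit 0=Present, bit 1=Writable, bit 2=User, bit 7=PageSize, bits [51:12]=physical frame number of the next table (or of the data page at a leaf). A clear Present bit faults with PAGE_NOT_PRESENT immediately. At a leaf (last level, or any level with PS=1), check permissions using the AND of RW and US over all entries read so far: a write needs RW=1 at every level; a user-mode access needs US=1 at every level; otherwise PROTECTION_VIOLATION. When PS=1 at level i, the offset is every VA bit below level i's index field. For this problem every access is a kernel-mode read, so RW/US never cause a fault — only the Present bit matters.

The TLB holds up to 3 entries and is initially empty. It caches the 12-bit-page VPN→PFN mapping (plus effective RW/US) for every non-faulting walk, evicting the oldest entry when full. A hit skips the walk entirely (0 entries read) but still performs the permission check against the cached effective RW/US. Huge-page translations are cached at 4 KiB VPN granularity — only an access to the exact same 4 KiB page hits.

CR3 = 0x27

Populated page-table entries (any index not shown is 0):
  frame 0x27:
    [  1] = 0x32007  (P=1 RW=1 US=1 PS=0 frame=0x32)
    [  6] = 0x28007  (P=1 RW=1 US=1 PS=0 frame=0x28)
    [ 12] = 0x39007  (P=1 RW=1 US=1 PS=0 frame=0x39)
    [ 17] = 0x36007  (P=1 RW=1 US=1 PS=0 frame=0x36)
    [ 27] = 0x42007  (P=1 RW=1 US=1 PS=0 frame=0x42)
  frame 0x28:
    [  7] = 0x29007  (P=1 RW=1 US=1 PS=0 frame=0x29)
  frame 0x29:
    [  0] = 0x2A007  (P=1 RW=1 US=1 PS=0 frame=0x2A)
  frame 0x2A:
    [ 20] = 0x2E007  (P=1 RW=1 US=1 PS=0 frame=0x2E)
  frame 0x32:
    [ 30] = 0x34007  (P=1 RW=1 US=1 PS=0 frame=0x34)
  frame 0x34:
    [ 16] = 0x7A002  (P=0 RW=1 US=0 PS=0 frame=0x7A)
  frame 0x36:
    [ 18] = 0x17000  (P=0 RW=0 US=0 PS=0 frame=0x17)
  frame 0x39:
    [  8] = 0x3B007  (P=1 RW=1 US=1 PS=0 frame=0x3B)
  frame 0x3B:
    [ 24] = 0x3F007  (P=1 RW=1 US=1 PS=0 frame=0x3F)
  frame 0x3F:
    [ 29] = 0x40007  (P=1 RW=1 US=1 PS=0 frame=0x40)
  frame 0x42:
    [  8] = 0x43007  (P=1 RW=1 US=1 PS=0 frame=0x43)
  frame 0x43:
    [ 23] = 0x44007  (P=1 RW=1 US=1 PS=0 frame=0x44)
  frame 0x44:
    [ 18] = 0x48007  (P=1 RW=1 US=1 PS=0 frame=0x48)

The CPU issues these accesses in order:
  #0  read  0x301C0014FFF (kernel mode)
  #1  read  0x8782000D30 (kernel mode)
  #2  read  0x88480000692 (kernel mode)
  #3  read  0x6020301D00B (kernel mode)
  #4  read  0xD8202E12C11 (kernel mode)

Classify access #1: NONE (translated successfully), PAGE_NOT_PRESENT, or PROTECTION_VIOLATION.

Per-access translation:
#0 VA=0x301C0014FFF (r,kernel):
  L0 @0x27[6] → 0x28007  P=1,RW=1,US=1,PS=0
  L1 @0x28[7] → 0x29007  P=1,RW=1,US=1,PS=0
  L2 @0x29[0] → 0x2A007  P=1,RW=1,US=1,PS=0
  L3 @0x2A[20] → 0x2E007  P=1,RW=1,US=1,PS=0
  ⇒ phys 0x2EFFF  [4 reads]
#1 VA=0x8782000D30 (r,kernel):
  L0 @0x27[1] → 0x32007  P=1,RW=1,US=1,PS=0
  L1 @0x32[30] → 0x34007  P=1,RW=1,US=1,PS=0
  L2 @0x34[16] → 0x7A002  P=0,RW=1,US=0,PS=0
  ✗ PAGE_NOT_PRESENT  [3 reads]
#2 VA=0x88480000692 (r,kernel):
  L0 @0x27[17] → 0x36007  P=1,RW=1,US=1,PS=0
  L1 @0x36[18] → 0x17000  P=0,RW=0,US=0,PS=0
  ✗ PAGE_NOT_PRESENT  [2 reads]
#3 VA=0x6020301D00B (r,kernel):
  L0 @0x27[12] → 0x39007  P=1,RW=1,US=1,PS=0
  L1 @0x39[8] → 0x3B007  P=1,RW=1,US=1,PS=0
  L2 @0x3B[24] → 0x3F007  P=1,RW=1,US=1,PS=0
  L3 @0x3F[29] → 0x40007  P=1,RW=1,US=1,PS=0
  ⇒ phys 0x4000B  [4 reads]
#4 VA=0xD8202E12C11 (r,kernel):
  L0 @0x27[27] → 0x42007  P=1,RW=1,US=1,PS=0
  L1 @0x42[8] → 0x43007  P=1,RW=1,US=1,PS=0
  L2 @0x43[23] → 0x44007  P=1,RW=1,US=1,PS=0
  L3 @0x44[18] → 0x48007  P=1,RW=1,US=1,PS=0
  ⇒ phys 0x48C11  [4 reads]

Access #1 fault: PAGE_NOT_PRESENT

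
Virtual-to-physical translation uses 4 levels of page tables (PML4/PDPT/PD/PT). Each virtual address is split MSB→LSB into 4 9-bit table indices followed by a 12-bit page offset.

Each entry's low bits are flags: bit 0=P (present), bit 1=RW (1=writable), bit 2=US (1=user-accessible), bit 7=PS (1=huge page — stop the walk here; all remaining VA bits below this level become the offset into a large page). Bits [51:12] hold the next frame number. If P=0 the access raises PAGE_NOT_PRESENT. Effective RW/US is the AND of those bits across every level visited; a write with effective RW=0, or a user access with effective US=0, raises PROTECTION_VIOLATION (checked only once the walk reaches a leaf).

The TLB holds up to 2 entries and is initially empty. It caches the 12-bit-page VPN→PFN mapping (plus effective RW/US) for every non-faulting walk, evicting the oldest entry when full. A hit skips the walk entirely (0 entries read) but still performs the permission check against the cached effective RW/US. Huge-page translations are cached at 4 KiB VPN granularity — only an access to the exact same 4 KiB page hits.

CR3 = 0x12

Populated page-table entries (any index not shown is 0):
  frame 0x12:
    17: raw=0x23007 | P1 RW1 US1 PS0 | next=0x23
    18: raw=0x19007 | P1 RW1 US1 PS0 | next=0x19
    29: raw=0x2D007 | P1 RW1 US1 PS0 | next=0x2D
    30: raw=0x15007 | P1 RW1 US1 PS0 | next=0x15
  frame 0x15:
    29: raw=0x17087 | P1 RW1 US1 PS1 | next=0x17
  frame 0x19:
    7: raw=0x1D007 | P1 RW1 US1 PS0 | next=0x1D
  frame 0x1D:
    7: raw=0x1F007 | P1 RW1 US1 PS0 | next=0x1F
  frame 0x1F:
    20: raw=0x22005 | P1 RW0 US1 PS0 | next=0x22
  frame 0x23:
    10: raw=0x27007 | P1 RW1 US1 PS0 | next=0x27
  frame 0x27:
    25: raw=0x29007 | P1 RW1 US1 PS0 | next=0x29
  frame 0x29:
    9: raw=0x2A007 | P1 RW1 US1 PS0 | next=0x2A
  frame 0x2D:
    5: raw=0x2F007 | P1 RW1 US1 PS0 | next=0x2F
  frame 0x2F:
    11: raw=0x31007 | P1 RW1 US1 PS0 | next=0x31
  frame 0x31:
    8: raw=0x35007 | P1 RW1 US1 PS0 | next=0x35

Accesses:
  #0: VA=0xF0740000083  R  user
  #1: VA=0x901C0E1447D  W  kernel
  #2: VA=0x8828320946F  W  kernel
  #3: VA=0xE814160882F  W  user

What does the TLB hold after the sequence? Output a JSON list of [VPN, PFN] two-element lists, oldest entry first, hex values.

Per-access translation:
#0 VA=0xF0740000083 (r,user):
  L0: frame=0x12 idx=30 entry=0x15007 [P=1 RW=1 US=1 PS=0]
  L1: frame=0x15 idx=29 entry=0x17087 [P=1 RW=1 US=1 PS=1]
  → PA=0x17083 (huge @L1)  (2 entries read)
#1 VA=0x901C0E1447D (w,kernel):
  L0: frame=0x12 idx=18 entry=0x19007 [P=1 RW=1 US=1 PS=0]
  L1: frame=0x19 idx=7 entry=0x1D007 [P=1 RW=1 US=1 PS=0]
  L2: frame=0x1D idx=7 entry=0x1F007 [P=1 RW=1 US=1 PS=0]
  L3: frame=0x1F idx=20 entry=0x22005 [P=1 RW=0 US=1 PS=0]
  → PROTECTION_VIOLATION  (4 entries read)
#2 VA=0x8828320946F (w,kernel):
  L0: frame=0x12 idx=17 entry=0x23007 [P=1 RW=1 US=1 PS=0]
  L1: frame=0x23 idx=10 entry=0x27007 [P=1 RW=1 US=1 PS=0]
  L2: frame=0x27 idx=25 entry=0x29007 [P=1 RW=1 US=1 PS=0]
  L3: frame=0x29 idx=9 entry=0x2A007 [P=1 RW=1 US=1 PS=0]
  → PA=0x2A46F  (4 entries read)
#3 VA=0xE814160882F (w,user):
  L0: frame=0x12 idx=29 entry=0x2D007 [P=1 RW=1 US=1 PS=0]
  L1: frame=0x2D idx=5 entry=0x2F007 [P=1 RW=1 US=1 PS=0]
  L2: frame=0x2F idx=11 entry=0x31007 [P=1 RW=1 US=1 PS=0]
  L3: frame=0x31 idx=8 entry=0x35007 [P=1 RW=1 US=1 PS=0]
  → PA=0x3582F  (4 entries read)

TLB: [["0x88283209", "0x2A"], ["0xE8141608", "0x35"]]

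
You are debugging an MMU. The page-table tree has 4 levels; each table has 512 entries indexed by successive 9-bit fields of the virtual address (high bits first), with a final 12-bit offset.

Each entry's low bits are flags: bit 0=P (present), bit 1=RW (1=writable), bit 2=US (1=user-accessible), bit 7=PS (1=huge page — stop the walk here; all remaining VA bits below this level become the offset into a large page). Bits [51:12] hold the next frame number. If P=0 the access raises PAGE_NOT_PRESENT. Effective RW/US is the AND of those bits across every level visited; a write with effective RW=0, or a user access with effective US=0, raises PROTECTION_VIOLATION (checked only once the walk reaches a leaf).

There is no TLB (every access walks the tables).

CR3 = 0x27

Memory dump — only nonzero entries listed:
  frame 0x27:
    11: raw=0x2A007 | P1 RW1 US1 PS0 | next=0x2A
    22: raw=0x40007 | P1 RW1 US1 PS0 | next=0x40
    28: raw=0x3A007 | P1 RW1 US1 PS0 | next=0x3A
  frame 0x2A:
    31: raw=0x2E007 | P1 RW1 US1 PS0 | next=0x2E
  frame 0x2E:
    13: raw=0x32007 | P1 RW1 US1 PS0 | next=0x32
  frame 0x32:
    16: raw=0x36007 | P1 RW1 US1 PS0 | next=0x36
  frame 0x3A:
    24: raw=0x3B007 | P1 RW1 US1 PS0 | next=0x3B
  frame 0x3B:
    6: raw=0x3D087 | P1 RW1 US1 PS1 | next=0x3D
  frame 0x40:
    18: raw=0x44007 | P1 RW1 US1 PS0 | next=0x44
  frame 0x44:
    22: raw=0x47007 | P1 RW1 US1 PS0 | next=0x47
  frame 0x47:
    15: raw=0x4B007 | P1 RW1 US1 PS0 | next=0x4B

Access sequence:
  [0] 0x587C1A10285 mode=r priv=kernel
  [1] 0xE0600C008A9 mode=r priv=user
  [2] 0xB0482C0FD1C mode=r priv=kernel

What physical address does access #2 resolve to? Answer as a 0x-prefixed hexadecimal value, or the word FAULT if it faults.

Trace:
#0 VA=0x587C1A10285 (r,kernel):
  L0: frame=0x27 idx=11 entry=0x2A007 [P=1 RW=1 US=1 PS=0]
  L1: frame=0x2A idx=31 entry=0x2E007 [P=1 RW=1 US=1 PS=0]
  L2: frame=0x2E idx=13 entry=0x32007 [P=1 RW=1 US=1 PS=0]
  L3: frame=0x32 idx=16 entry=0x36007 [P=1 RW=1 US=1 PS=0]
  ⇒ phys 0x36285  [4 reads]
#1 VA=0xE0600C008A9 (r,user):
  L0: frame=0x27 idx=28 entry=0x3A007 [P=1 RW=1 US=1 PS=0]
  L1: frame=0x3A idx=24 entry=0x3B007 [P=1 RW=1 US=1 PS=0]
  L2: frame=0x3B idx=6 entry=0x3D087 [P=1 RW=1 US=1 PS=1]
  ⇒ phys 0x3D8A9 (huge @L2)  [3 reads]
#2 VA=0xB0482C0FD1C (r,kernel):
  L0: frame=0x27 idx=22 entry=0x40007 [P=1 RW=1 US=1 PS=0]
  L1: frame=0x40 idx=18 entry=0x44007 [P=1 RW=1 US=1 PS=0]
  L2: frame=0x44 idx=22 entry=0x47007 [P=1 RW=1 US=1 PS=0]
  L3: frame=0x47 idx=15 entry=0x4B007 [P=1 RW=1 US=1 PS=0]
  ⇒ phys 0x4BD1C  [4 reads]

Access #2 PA: 0x4BD1C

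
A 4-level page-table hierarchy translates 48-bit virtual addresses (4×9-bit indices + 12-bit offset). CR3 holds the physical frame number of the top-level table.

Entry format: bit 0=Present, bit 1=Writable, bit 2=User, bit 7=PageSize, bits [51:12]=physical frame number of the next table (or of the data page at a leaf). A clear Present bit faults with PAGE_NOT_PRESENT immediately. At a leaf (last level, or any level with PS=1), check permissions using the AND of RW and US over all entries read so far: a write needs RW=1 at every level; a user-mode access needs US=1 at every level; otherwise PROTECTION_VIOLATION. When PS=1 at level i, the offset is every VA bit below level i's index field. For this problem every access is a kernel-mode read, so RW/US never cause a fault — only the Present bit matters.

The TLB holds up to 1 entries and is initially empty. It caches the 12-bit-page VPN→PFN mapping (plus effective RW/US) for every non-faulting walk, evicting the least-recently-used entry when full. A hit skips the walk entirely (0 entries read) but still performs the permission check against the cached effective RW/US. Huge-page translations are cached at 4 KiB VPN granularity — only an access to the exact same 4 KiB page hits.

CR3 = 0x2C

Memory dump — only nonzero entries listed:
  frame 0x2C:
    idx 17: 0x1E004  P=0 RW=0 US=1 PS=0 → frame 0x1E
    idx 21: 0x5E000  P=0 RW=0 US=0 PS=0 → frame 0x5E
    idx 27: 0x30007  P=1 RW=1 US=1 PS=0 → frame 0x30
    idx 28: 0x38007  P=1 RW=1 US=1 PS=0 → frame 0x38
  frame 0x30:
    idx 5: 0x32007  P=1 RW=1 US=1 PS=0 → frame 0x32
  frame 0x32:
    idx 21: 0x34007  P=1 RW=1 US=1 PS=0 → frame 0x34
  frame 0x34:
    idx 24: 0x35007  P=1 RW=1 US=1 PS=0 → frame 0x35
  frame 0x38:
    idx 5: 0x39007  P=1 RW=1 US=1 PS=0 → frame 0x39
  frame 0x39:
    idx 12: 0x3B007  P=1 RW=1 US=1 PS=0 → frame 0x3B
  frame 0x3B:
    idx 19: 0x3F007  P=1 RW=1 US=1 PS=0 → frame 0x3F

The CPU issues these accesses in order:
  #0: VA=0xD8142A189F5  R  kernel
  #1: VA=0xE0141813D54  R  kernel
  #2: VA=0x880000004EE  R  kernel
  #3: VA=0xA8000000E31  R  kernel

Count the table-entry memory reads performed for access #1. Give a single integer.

Walk each access:
#0 VA=0xD8142A189F5 (r,kernel):
  L0: frame=0x2C idx=27 entry=0x30007 [P=1 RW=1 US=1 PS=0]
  L1: frame=0x30 idx=5 entry=0x32007 [P=1 RW=1 US=1 PS=0]
  L2: frame=0x32 idx=21 entry=0x34007 [P=1 RW=1 US=1 PS=0]
  L3: frame=0x34 idx=24 entry=0x35007 [P=1 RW=1 US=1 PS=0]
  ⇒ phys 0x359F5  [4 reads]
#1 VA=0xE0141813D54 (r,kernel):
  L0: frame=0x2C idx=28 entry=0x38007 [P=1 RW=1 US=1 PS=0]
  L1: frame=0x38 idx=5 entry=0x39007 [P=1 RW=1 US=1 PS=0]
  L2: frame=0x39 idx=12 entry=0x3B007 [P=1 RW=1 US=1 PS=0]
  L3: frame=0x3B idx=19 entry=0x3F007 [P=1 RW=1 US=1 PS=0]
  ⇒ phys 0x3FD54  [4 reads]
#2 VA=0x880000004EE (r,kernel):
  L0: frame=0x2C idx=17 entry=0x1E004 [P=0 RW=0 US=1 PS=0]
  → PAGE_NOT_PRESENT  (1 entries read)
#3 VA=0xA8000000E31 (r,kernel):
  L0: frame=0x2C idx=21 entry=0x5E000 [P=0 RW=0 US=0 PS=0]
  → PAGE_NOT_PRESENT  (1 entries read)

Entries read for #1: 4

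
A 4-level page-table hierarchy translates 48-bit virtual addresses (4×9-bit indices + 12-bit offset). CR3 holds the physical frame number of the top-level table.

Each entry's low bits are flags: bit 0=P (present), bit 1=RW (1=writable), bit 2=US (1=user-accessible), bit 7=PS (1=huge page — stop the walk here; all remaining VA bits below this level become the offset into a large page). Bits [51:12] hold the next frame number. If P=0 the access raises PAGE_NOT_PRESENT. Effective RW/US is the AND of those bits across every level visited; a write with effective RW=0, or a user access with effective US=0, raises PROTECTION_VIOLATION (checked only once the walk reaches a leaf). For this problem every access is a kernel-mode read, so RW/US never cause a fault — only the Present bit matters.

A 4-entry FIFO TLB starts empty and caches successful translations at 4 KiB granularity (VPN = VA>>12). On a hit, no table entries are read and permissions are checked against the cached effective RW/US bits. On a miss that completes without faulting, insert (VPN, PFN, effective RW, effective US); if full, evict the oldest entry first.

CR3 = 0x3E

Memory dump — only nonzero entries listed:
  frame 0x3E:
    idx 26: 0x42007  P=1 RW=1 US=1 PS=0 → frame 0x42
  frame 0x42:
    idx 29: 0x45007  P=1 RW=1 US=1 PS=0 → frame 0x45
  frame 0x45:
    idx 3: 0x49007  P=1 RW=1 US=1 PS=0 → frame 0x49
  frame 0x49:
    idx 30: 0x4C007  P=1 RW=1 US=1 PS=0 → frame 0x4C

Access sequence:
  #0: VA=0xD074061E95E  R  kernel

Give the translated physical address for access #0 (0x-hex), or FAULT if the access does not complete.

Per-access translation:
#0 VA=0xD074061E95E (r,kernel):
  L0: frame=0x3E idx=26 entry=0x42007 [P=1 RW=1 US=1 PS=0]
  L1: frame=0x42 idx=29 entry=0x45007 [P=1 RW=1 US=1 PS=0]
  L2: frame=0x45 idx=3 entry=0x49007 [P=1 RW=1 US=1 PS=0]
  L3: frame=0x49 idx=30 entry=0x4C007 [P=1 RW=1 US=1 PS=0]
  → PA=0x4C95E  (4 entries read)

Access #0 PA: 0x4C95E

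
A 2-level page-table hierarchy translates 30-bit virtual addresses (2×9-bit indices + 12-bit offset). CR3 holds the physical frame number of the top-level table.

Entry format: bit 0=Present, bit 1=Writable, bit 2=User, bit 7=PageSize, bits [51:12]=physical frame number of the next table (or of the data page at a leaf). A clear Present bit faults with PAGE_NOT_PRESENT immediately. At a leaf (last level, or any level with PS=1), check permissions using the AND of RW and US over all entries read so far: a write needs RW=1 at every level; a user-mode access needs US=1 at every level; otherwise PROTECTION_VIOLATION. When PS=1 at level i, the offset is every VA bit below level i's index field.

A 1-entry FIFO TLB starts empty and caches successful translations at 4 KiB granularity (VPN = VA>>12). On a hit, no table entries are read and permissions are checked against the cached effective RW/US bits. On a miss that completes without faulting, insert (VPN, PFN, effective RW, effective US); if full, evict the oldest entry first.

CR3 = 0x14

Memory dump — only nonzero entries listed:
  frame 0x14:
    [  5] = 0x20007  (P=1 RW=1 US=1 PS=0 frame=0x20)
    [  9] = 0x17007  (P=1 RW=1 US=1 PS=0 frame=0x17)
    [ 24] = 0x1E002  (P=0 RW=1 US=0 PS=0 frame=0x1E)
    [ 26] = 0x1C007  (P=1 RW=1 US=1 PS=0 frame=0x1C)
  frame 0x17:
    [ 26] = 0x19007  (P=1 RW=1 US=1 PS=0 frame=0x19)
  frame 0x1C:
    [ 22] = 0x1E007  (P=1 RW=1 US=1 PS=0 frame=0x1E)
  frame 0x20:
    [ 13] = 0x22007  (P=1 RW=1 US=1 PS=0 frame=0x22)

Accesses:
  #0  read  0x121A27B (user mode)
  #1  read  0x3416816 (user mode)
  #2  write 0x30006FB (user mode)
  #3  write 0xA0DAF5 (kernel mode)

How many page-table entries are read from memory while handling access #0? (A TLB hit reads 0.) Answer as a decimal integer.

Trace:
#0 VA=0x121A27B (r,user):
  L0 @0x14[9] → 0x17007  P=1,RW=1,US=1,PS=0
  L1 @0x17[26] → 0x19007  P=1,RW=1,US=1,PS=0
  ⇒ phys 0x1927B  [2 reads]
#1 VA=0x3416816 (r,user):
  L0 @0x14[26] → 0x1C007  P=1,RW=1,US=1,PS=0
  L1 @0x1C[22] → 0x1E007  P=1,RW=1,US=1,PS=0
  ⇒ phys 0x1E816  [2 reads]
#2 VA=0x30006FB (w,user):
  L0 @0x14[24] → 0x1E002  P=0,RW=1,US=0,PS=0
  → PAGE_NOT_PRESENT  (1 entries read)
#3 VA=0xA0DAF5 (w,kernel):
  L0 @0x14[5] → 0x20007  P=1,RW=1,US=1,PS=0
  L1 @0x20[13] → 0x22007  P=1,RW=1,US=1,PS=0
  ⇒ phys 0x22AF5  [2 reads]

Entries read for #0: 2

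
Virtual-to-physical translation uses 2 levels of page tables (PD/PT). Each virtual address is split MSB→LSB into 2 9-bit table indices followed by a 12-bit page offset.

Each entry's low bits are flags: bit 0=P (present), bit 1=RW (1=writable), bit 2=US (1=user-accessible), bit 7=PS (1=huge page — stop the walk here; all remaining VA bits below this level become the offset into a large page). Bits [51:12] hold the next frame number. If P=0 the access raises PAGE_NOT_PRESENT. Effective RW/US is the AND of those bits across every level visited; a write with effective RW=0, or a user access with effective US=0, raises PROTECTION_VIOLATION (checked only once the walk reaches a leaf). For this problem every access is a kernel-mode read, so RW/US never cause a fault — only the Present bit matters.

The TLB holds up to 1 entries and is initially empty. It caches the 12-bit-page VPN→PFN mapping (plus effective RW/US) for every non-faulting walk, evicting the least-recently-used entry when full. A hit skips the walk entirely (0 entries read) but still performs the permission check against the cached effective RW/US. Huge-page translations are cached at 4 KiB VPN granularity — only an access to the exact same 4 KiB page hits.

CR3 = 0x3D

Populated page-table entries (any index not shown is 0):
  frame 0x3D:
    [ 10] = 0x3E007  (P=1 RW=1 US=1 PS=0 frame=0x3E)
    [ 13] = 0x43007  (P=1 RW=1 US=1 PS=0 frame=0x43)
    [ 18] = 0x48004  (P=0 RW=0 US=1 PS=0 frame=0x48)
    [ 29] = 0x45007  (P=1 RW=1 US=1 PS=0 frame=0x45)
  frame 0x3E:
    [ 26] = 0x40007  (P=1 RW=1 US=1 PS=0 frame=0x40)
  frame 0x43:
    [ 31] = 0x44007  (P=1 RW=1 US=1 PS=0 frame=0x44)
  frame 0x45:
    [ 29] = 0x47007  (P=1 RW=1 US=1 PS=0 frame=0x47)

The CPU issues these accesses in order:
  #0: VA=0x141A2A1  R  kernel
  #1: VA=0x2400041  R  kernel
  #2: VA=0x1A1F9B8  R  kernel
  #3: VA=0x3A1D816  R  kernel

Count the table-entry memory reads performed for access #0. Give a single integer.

Per-access translation:
#0 VA=0x141A2A1 (r,kernel):
  lvl0: tbl 0x3D, slot 10 ⇒ 0x3E007 (P1/RW1/US1/PS0)
  lvl1: tbl 0x3E, slot 26 ⇒ 0x40007 (P1/RW1/US1/PS0)
  ⇒ phys 0x402A1  [2 reads]
#1 VA=0x2400041 (r,kernel):
  lvl0: tbl 0x3D, slot 18 ⇒ 0x48004 (P0/RW0/US1/PS0)
  ⇒ fault: PAGE_NOT_PRESENT  — 1 lookups
#2 VA=0x1A1F9B8 (r,kernel):
  lvl0: tbl 0x3D, slot 13 ⇒ 0x43007 (P1/RW1/US1/PS0)
  lvl1: tbl 0x43, slot 31 ⇒ 0x44007 (P1/RW1/US1/PS0)
  ⇒ phys 0x449B8  [2 reads]
#3 VA=0x3A1D816 (r,kernel):
  lvl0: tbl 0x3D, slot 29 ⇒ 0x45007 (P1/RW1/US1/PS0)
  lvl1: tbl 0x45, slot 29 ⇒ 0x47007 (P1/RW1/US1/PS0)
  ⇒ phys 0x47816  [2 reads]

Entries read for #0: 2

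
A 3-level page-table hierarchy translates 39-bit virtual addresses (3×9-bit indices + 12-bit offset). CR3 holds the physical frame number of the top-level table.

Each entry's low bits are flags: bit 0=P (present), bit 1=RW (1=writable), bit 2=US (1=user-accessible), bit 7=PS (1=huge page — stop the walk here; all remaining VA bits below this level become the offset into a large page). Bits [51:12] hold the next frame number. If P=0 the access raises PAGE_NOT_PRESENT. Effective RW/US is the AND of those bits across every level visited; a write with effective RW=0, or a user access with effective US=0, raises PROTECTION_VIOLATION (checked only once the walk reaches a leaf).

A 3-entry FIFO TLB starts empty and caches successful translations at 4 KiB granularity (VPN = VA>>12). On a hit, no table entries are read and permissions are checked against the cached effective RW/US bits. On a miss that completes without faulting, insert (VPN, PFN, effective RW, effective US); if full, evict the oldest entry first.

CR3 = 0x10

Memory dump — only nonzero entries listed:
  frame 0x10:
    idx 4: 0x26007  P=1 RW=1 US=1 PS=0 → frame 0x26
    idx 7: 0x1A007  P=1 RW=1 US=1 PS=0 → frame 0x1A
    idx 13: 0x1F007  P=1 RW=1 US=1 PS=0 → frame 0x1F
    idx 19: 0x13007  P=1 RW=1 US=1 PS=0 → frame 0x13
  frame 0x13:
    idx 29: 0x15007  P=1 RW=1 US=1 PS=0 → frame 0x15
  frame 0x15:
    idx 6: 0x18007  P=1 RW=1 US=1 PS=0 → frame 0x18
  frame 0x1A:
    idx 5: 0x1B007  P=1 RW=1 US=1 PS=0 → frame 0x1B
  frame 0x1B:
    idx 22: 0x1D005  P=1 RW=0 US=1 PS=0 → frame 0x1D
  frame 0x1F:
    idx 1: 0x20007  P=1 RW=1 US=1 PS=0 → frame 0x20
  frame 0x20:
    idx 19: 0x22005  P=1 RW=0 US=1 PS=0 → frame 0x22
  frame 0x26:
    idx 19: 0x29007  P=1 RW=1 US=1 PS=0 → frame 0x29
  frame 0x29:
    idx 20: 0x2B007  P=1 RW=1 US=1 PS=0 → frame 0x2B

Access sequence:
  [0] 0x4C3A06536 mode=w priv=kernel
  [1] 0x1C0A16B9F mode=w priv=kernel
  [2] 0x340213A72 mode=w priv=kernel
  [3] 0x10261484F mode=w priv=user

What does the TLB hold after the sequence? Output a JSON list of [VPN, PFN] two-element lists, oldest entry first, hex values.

Trace:
#0 VA=0x4C3A06536 (w,kernel):
  lvl0: tbl 0x10, slot 19 ⇒ 0x13007 (P1/RW1/US1/PS0)
  lvl1: tbl 0x13, slot 29 ⇒ 0x15007 (P1/RW1/US1/PS0)
  lvl2: tbl 0x15, slot 6 ⇒ 0x18007 (P1/RW1/US1/PS0)
  → PA=0x18536  (3 entries read)
#1 VA=0x1C0A16B9F (w,kernel):
  lvl0: tbl 0x10, slot 7 ⇒ 0x1A007 (P1/RW1/US1/PS0)
  lvl1: tbl 0x1A, slot 5 ⇒ 0x1B007 (P1/RW1/US1/PS0)
  lvl2: tbl 0x1B, slot 22 ⇒ 0x1D005 (P1/RW0/US1/PS0)
  → PROTECTION_VIOLATION  (3 entries read)
#2 VA=0x340213A72 (w,kernel):
  lvl0: tbl 0x10, slot 13 ⇒ 0x1F007 (P1/RW1/US1/PS0)
  lvl1: tbl 0x1F, slot 1 ⇒ 0x20007 (P1/RW1/US1/PS0)
  lvl2: tbl 0x20, slot 19 ⇒ 0x22005 (P1/RW0/US1/PS0)
  → PROTECTION_VIOLATION  (3 entries read)
#3 VA=0x10261484F (w,user):
  lvl0: tbl 0x10, slot 4 ⇒ 0x26007 (P1/RW1/US1/PS0)
  lvl1: tbl 0x26, slot 19 ⇒ 0x29007 (P1/RW1/US1/PS0)
  lvl2: tbl 0x29, slot 20 ⇒ 0x2B007 (P1/RW1/US1/PS0)
  → PA=0x2B84F  (3 entries read)

TLB: [["0x4C3A06", "0x18"], ["0x102614", "0x2B"]]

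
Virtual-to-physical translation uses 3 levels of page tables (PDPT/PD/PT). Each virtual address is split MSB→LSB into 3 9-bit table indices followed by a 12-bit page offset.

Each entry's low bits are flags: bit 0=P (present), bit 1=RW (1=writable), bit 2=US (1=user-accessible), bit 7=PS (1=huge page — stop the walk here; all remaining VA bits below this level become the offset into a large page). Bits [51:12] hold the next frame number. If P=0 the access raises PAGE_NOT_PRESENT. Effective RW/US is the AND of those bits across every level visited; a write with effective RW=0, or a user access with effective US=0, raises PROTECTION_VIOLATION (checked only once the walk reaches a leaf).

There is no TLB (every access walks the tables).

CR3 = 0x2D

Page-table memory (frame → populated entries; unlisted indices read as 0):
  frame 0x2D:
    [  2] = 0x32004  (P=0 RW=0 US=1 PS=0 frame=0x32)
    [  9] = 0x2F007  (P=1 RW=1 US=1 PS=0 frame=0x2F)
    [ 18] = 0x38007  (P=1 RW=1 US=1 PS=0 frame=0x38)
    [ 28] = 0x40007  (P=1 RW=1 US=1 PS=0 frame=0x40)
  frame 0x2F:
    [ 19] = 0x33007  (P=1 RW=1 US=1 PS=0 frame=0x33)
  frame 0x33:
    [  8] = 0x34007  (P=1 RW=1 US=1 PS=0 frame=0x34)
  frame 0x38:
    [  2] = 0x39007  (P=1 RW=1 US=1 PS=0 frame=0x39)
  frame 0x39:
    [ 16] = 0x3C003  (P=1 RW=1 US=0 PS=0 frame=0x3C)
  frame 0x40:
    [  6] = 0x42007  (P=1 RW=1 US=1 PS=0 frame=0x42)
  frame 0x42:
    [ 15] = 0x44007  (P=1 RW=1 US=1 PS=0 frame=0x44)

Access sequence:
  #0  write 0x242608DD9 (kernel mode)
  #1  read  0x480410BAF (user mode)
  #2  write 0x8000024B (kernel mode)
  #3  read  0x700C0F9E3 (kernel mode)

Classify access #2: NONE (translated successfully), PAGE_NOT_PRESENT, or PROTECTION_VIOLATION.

Trace:
#0 VA=0x242608DD9 (w,kernel):
  L0: frame=0x2D idx=9 entry=0x2F007 [P=1 RW=1 US=1 PS=0]
  L1: frame=0x2F idx=19 entry=0x33007 [P=1 RW=1 US=1 PS=0]
  L2: frame=0x33 idx=8 entry=0x34007 [P=1 RW=1 US=1 PS=0]
  ✓ 0x34DD9  — 3 lookups
#1 VA=0x480410BAF (r,user):
  L0: frame=0x2D idx=18 entry=0x38007 [P=1 RW=1 US=1 PS=0]
  L1: frame=0x38 idx=2 entry=0x39007 [P=1 RW=1 US=1 PS=0]
  L2: frame=0x39 idx=16 entry=0x3C003 [P=1 RW=1 US=0 PS=0]
  ✗ PROTECTION_VIOLATION  [3 reads]
#2 VA=0x8000024B (w,kernel):
  L0: frame=0x2D idx=2 entry=0x32004 [P=0 RW=0 US=1 PS=0]
  ✗ PAGE_NOT_PRESENT  [1 reads]
#3 VA=0x700C0F9E3 (r,kernel):
  L0: frame=0x2D idx=28 entry=0x40007 [P=1 RW=1 US=1 PS=0]
  L1: frame=0x40 idx=6 entry=0x42007 [P=1 RW=1 US=1 PS=0]
  L2: frame=0x42 idx=15 entry=0x44007 [P=1 RW=1 US=1 PS=0]
  ✓ 0x449E3  — 3 lookups

Access #2 fault: PAGE_NOT_PRESENT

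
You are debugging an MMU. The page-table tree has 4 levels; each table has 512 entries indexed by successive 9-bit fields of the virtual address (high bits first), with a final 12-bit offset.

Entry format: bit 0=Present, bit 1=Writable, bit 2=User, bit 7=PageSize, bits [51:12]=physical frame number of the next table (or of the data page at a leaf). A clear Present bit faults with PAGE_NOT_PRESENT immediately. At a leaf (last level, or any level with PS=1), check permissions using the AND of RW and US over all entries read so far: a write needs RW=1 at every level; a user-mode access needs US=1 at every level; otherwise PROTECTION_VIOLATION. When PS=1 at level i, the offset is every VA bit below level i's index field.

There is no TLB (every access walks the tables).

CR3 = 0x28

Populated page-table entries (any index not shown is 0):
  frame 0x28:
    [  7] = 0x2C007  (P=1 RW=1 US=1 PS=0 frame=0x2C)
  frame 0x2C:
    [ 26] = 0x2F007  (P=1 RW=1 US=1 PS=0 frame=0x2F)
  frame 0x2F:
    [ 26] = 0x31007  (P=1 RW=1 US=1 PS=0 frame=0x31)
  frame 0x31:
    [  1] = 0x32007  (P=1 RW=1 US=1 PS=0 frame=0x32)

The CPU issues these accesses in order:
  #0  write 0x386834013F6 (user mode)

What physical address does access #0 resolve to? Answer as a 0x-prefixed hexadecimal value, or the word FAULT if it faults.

Trace:
#0 VA=0x386834013F6 (w,user):
  L0 @0x28[7] → 0x2C007  P=1,RW=1,US=1,PS=0
  L1 @0x2C[26] → 0x2F007  P=1,RW=1,US=1,PS=0
  L2 @0x2F[26] → 0x31007  P=1,RW=1,US=1,PS=0
  L3 @0x31[1] → 0x32007  P=1,RW=1,US=1,PS=0
  → PA=0x323F6  (4 entries read)

Access #0 PA: 0x323F6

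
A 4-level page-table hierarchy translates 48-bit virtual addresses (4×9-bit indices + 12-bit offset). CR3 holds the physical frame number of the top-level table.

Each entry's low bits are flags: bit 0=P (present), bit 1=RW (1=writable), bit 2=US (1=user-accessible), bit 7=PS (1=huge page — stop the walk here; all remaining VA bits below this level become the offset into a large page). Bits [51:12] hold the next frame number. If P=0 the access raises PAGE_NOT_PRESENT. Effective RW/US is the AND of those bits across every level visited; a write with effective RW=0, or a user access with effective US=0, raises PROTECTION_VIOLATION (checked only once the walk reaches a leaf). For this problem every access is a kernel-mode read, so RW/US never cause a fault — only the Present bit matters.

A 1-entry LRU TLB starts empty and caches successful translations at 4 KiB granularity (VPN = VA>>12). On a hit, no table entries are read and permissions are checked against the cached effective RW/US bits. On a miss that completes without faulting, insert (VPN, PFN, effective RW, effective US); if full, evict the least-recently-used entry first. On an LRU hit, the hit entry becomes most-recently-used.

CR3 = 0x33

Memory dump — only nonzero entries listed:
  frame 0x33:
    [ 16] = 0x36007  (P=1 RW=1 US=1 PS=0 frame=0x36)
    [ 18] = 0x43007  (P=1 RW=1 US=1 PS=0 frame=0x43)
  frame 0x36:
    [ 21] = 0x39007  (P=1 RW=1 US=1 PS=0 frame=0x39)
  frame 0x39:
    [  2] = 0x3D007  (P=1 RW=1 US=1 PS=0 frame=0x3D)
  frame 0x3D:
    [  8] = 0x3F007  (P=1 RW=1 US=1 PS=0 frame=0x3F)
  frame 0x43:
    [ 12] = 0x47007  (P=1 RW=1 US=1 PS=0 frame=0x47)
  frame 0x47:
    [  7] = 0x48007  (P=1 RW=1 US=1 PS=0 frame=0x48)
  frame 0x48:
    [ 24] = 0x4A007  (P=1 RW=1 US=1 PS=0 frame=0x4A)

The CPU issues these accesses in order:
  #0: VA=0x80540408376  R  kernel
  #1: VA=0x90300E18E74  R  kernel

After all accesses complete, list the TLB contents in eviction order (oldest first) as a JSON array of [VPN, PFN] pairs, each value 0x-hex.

Per-access translation:
#0 VA=0x80540408376 (r,kernel):
  L0 @0x33[16] → 0x36007  P=1,RW=1,US=1,PS=0
  L1 @0x36[21] → 0x39007  P=1,RW=1,US=1,PS=0
  L2 @0x39[2] → 0x3D007  P=1,RW=1,US=1,PS=0
  L3 @0x3D[8] → 0x3F007  P=1,RW=1,US=1,PS=0
  ⇒ phys 0x3F376  [4 reads]
#1 VA=0x90300E18E74 (r,kernel):
  L0 @0x33[18] → 0x43007  P=1,RW=1,US=1,PS=0
  L1 @0x43[12] → 0x47007  P=1,RW=1,US=1,PS=0
  L2 @0x47[7] → 0x48007  P=1,RW=1,US=1,PS=0
  L3 @0x48[24] → 0x4A007  P=1,RW=1,US=1,PS=0
  ⇒ phys 0x4AE74  [4 reads]

TLB: [["0x90300E18", "0x4A"]]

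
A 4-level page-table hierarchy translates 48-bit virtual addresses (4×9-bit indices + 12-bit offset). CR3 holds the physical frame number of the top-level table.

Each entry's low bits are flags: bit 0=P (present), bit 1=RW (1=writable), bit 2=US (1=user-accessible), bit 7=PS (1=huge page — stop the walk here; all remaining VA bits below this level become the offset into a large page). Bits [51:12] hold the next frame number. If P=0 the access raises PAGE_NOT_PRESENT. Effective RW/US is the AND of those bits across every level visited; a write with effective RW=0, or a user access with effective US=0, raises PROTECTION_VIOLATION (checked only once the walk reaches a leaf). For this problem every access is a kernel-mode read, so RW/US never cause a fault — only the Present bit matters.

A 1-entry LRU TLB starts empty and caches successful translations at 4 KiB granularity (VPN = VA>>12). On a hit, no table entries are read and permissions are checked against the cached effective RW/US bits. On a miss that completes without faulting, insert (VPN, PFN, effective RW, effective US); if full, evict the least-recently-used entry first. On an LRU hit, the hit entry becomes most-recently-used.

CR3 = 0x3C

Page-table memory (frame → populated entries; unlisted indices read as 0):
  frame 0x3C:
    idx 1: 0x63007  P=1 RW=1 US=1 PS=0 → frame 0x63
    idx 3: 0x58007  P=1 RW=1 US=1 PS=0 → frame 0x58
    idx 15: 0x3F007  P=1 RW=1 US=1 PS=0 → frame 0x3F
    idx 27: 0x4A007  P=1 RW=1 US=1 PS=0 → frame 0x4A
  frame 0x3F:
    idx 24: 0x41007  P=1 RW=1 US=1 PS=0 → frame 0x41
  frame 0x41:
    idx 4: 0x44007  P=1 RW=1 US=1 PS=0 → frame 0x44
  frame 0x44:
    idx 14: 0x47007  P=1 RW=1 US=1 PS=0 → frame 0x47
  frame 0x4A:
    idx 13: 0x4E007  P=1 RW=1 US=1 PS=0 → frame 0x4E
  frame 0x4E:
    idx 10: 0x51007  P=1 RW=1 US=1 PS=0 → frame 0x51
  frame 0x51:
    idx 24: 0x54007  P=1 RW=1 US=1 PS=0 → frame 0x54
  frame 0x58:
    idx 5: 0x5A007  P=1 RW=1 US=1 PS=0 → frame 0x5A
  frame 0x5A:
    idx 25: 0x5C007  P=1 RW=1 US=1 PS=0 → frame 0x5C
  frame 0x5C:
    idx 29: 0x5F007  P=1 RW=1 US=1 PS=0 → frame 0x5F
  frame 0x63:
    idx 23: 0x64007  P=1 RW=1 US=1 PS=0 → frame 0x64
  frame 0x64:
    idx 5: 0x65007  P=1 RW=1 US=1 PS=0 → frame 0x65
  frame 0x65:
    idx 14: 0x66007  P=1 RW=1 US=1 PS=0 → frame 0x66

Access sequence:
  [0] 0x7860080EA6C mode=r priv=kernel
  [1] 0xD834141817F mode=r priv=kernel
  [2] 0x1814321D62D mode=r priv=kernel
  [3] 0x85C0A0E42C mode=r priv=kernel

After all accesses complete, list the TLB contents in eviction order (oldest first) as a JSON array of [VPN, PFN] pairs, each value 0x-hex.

Trace:
#0 VA=0x7860080EA6C (r,kernel):
  lvl0: tbl 0x3C, slot 15 ⇒ 0x3F007 (P1/RW1/US1/PS0)
  lvl1: tbl 0x3F, slot 24 ⇒ 0x41007 (P1/RW1/US1/PS0)
  lvl2: tbl 0x41, slot 4 ⇒ 0x44007 (P1/RW1/US1/PS0)
  lvl3: tbl 0x44, slot 14 ⇒ 0x47007 (P1/RW1/US1/PS0)
  ✓ 0x47A6C  — 4 lookups
#1 VA=0xD834141817F (r,kernel):
  lvl0: tbl 0x3C, slot 27 ⇒ 0x4A007 (P1/RW1/US1/PS0)
  lvl1: tbl 0x4A, slot 13 ⇒ 0x4E007 (P1/RW1/US1/PS0)
  lvl2: tbl 0x4E, slot 10 ⇒ 0x51007 (P1/RW1/US1/PS0)
  lvl3: tbl 0x51, slot 24 ⇒ 0x54007 (P1/RW1/US1/PS0)
  ✓ 0x5417F  — 4 lookups
#2 VA=0x1814321D62D (r,kernel):
  lvl0: tbl 0x3C, slot 3 ⇒ 0x58007 (P1/RW1/US1/PS0)
  lvl1: tbl 0x58, slot 5 ⇒ 0x5A007 (P1/RW1/US1/PS0)
  lvl2: tbl 0x5A, slot 25 ⇒ 0x5C007 (P1/RW1/US1/PS0)
  lvl3: tbl 0x5C, slot 29 ⇒ 0x5F007 (P1/RW1/US1/PS0)
  ✓ 0x5F62D  — 4 lookups
#3 VA=0x85C0A0E42C (r,kernel):
  lvl0: tbl 0x3C, slot 1 ⇒ 0x63007 (P1/RW1/US1/PS0)
  lvl1: tbl 0x63, slot 23 ⇒ 0x64007 (P1/RW1/US1/PS0)
  lvl2: tbl 0x64, slot 5 ⇒ 0x65007 (P1/RW1/US1/PS0)
  lvl3: tbl 0x65, slot 14 ⇒ 0x66007 (P1/RW1/US1/PS0)
  ✓ 0x6642C  — 4 lookups

TLB: [["0x85C0A0E", "0x66"]]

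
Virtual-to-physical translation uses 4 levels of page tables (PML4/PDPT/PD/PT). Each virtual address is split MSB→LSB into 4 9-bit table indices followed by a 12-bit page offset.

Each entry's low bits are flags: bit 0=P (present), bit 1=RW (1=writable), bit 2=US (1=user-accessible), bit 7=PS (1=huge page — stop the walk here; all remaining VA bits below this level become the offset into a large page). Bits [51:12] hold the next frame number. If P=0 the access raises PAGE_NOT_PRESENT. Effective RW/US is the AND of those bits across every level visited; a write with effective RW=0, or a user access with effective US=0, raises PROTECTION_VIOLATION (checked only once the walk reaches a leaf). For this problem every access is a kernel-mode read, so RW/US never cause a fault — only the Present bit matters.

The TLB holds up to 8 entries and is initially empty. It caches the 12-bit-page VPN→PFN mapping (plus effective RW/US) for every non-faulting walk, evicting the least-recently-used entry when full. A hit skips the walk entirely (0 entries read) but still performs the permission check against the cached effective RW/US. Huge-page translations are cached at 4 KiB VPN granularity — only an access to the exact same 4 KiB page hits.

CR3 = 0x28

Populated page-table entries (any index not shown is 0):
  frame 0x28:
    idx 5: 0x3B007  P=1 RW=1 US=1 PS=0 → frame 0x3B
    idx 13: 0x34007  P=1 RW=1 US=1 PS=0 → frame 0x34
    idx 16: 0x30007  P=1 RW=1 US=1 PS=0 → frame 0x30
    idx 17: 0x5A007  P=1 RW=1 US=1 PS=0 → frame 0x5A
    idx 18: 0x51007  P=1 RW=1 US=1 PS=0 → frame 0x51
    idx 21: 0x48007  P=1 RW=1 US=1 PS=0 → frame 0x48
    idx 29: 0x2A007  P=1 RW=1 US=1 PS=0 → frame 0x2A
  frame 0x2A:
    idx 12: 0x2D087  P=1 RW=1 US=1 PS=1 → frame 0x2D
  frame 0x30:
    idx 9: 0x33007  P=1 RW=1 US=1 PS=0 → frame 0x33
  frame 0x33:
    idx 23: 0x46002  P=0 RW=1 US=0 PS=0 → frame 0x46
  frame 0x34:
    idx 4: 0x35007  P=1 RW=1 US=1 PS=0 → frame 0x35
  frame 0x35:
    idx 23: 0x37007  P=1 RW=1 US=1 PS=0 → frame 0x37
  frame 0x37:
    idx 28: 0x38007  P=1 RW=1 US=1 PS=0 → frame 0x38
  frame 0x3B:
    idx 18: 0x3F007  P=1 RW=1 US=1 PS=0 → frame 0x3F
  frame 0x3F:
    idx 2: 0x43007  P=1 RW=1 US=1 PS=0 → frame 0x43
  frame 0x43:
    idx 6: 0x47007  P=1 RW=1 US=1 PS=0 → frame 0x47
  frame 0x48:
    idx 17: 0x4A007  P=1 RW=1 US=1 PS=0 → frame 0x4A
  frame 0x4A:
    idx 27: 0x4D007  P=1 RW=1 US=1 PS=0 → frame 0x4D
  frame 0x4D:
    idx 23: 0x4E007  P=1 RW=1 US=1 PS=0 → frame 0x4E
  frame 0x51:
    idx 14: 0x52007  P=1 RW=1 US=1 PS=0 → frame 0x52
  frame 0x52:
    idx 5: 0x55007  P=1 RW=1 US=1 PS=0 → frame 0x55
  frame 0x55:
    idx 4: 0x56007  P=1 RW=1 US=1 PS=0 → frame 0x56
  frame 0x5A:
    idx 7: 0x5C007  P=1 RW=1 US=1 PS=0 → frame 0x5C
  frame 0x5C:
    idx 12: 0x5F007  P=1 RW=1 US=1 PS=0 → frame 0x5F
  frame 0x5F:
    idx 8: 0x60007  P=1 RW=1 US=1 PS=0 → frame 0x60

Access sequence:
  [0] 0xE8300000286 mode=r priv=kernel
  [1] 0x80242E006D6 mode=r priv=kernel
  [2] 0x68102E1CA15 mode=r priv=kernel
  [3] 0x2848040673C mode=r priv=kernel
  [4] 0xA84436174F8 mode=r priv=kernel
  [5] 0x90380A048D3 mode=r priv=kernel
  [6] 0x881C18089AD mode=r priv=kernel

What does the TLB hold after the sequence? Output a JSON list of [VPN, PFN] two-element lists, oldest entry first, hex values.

Per-access translation:
#0 VA=0xE8300000286 (r,kernel):
  L0 @0x28[29] → 0x2A007  P=1,RW=1,US=1,PS=0
  L1 @0x2A[12] → 0x2D087  P=1,RW=1,US=1,PS=1
  → PA=0x2D286 (huge @L1)  (2 entries read)
#1 VA=0x80242E006D6 (r,kernel):
  L0 @0x28[16] → 0x30007  P=1,RW=1,US=1,PS=0
  L1 @0x30[9] → 0x33007  P=1,RW=1,US=1,PS=0
  L2 @0x33[23] → 0x46002  P=0,RW=1,US=0,PS=0
  ✗ PAGE_NOT_PRESENT  [3 reads]
#2 VA=0x68102E1CA15 (r,kernel):
  L0 @0x28[13] → 0x34007  P=1,RW=1,US=1,PS=0
  L1 @0x34[4] → 0x35007  P=1,RW=1,US=1,PS=0
  L2 @0x35[23] → 0x37007  P=1,RW=1,US=1,PS=0
  L3 @0x37[28] → 0x38007  P=1,RW=1,US=1,PS=0
  → PA=0x38A15  (4 entries read)
#3 VA=0x2848040673C (r,kernel):
  L0 @0x28[5] → 0x3B007  P=1,RW=1,US=1,PS=0
  L1 @0x3B[18] → 0x3F007  P=1,RW=1,US=1,PS=0
  L2 @0x3F[2] → 0x43007  P=1,RW=1,US=1,PS=0
  L3 @0x43[6] → 0x47007  P=1,RW=1,US=1,PS=0
  → PA=0x4773C  (4 entries read)
#4 VA=0xA84436174F8 (r,kernel):
  L0 @0x28[21] → 0x48007  P=1,RW=1,US=1,PS=0
  L1 @0x48[17] → 0x4A007  P=1,RW=1,US=1,PS=0
  L2 @0x4A[27] → 0x4D007  P=1,RW=1,US=1,PS=0
  L3 @0x4D[23] → 0x4E007  P=1,RW=1,US=1,PS=0
  → PA=0x4E4F8  (4 entries read)
#5 VA=0x90380A048D3 (r,kernel):
  L0 @0x28[18] → 0x51007  P=1,RW=1,US=1,PS=0
  L1 @0x51[14] → 0x52007  P=1,RW=1,US=1,PS=0
  L2 @0x52[5] → 0x55007  P=1,RW=1,US=1,PS=0
  L3 @0x55[4] → 0x56007  P=1,RW=1,US=1,PS=0
  → PA=0x568D3  (4 entries read)
#6 VA=0x881C18089AD (r,kernel):
  L0 @0x28[17] → 0x5A007  P=1,RW=1,US=1,PS=0
  L1 @0x5A[7] → 0x5C007  P=1,RW=1,US=1,PS=0
  L2 @0x5C[12] → 0x5F007  P=1,RW=1,US=1,PS=0
  L3 @0x5F[8] → 0x60007  P=1,RW=1,US=1,PS=0
  → PA=0x609AD  (4 entries read)

TLB: [["0xE8300000", "0x2D"], ["0x68102E1C", "0x38"], ["0x28480406", "0x47"], ["0xA8443617", "0x4E"], ["0x90380A04", "0x56"], ["0x881C1808", "0x60"]]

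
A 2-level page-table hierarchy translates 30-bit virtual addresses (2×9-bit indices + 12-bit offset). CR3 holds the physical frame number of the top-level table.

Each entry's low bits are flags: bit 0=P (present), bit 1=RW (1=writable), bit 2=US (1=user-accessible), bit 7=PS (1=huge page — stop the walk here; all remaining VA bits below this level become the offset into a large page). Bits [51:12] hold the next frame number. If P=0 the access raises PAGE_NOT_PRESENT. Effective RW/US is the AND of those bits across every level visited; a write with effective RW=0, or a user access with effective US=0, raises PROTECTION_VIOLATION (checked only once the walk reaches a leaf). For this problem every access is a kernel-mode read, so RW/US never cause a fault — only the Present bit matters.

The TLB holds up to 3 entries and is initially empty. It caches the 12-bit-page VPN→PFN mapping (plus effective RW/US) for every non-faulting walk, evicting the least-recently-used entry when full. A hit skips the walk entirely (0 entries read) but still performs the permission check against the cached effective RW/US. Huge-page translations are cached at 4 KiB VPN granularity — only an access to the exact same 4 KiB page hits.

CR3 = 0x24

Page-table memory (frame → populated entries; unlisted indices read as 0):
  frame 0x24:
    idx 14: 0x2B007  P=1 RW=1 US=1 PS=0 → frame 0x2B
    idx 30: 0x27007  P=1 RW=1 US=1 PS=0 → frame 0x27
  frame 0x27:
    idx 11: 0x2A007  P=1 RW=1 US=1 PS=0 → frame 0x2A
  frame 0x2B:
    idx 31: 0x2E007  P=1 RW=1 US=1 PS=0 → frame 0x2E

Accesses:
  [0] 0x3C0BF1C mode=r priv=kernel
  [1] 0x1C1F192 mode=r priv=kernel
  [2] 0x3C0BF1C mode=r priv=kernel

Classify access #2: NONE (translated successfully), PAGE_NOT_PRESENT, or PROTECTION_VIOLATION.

Walk each access:
#0 VA=0x3C0BF1C (r,kernel):
  L0: frame=0x24 idx=30 entry=0x27007 [P=1 RW=1 US=1 PS=0]
  L1: frame=0x27 idx=11 entry=0x2A007 [P=1 RW=1 US=1 PS=0]
  → PA=0x2AF1C  (2 entries read)
#1 VA=0x1C1F192 (r,kernel):
  L0: frame=0x24 idx=14 entry=0x2B007 [P=1 RW=1 US=1 PS=0]
  L1: frame=0x2B idx=31 entry=0x2E007 [P=1 RW=1 US=1 PS=0]
  → PA=0x2E192  (2 entries read)
#2 VA=0x3C0BF1C (r,kernel):
  TLB hit vpn=0x3C0B → PA=0x2AF1C

Access #2 fault: NONE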